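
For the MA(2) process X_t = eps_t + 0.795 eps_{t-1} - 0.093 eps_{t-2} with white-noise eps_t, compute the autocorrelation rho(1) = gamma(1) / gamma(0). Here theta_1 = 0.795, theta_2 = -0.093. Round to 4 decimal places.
\rho(1) = 0.4395

For an MA(q) process with theta_0 = 1, the autocovariance is
  gamma(k) = sigma^2 * sum_{i=0..q-k} theta_i * theta_{i+k},
and rho(k) = gamma(k) / gamma(0). Sigma^2 cancels.
  numerator   = (1)*(0.795) + (0.795)*(-0.093) = 0.721065.
  denominator = (1)^2 + (0.795)^2 + (-0.093)^2 = 1.640674.
  rho(1) = 0.721065 / 1.640674 = 0.4395.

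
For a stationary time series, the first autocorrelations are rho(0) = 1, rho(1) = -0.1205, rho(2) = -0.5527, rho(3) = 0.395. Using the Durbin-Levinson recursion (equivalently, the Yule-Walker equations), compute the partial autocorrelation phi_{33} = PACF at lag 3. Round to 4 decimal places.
\phi_{33} = 0.3349

The PACF at lag k is phi_{kk}, the last component of the solution
to the Yule-Walker system G_k phi = r_k where
  (G_k)_{ij} = rho(|i - j|), (r_k)_i = rho(i), i,j = 1..k.
Equivalently, Durbin-Levinson gives phi_{kk} iteratively:
  phi_{11} = rho(1)
  phi_{kk} = [rho(k) - sum_{j=1..k-1} phi_{k-1,j} rho(k-j)]
            / [1 - sum_{j=1..k-1} phi_{k-1,j} rho(j)],
  phi_{k,j} = phi_{k-1,j} - phi_{kk} phi_{k-1,k-j},  j = 1..k-1.
Step k = 1:
  phi_11 = rho(1) = -0.1205.
Step k = 2:
  phi_22 = [rho(2) - phi_11 rho(1)] / [1 - phi_11 rho(1)] = [-0.5527 - (-0.1205)(-0.1205)] / [1 - (-0.1205)(-0.1205)]
         = -0.56722025 / 0.98547975 = -0.575578.
  Update: phi_21 = phi_11 - phi_22 phi_11 = -0.1205 - (-0.575578)(-0.1205) = -0.189857.
Step k = 3:
  phi_33 = [rho(3) - phi_21 rho(2) - phi_22 rho(1)] / [1 - phi_21 rho(1) - phi_22 rho(2)]
    numerator   = 0.395 - (-0.189857)(-0.5527) - (-0.575578)(-0.1205) = 0.22070885
    denominator = 1 - (-0.189857)(-0.1205) - (-0.575578)(-0.5527) = 0.65900038
  phi_33 = 0.22070885 / 0.65900038 = 0.3349.
Therefore phi_{33} = 0.3349.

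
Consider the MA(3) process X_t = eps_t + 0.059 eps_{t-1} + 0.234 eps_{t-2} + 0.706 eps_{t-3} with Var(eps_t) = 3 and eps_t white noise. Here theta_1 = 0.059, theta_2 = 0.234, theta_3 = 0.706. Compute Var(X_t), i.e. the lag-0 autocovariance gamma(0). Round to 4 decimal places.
\gamma(0) = 4.6700

For an MA(q) process X_t = eps_t + sum_i theta_i eps_{t-i} with
Var(eps_t) = sigma^2, the variance is
  gamma(0) = sigma^2 * (1 + sum_i theta_i^2).
  sum_i theta_i^2 = (0.059)^2 + (0.234)^2 + (0.706)^2 = 0.003481 + 0.054756 + 0.498436 = 0.556673.
  gamma(0) = 3 * (1 + 0.556673) = 3 * 1.556673 = 4.670019, which rounds to 4.6700.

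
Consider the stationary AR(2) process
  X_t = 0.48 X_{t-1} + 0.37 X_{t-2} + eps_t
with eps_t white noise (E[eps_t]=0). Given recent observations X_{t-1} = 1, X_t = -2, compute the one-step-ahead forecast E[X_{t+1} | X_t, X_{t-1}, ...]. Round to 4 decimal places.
E[X_{t+1} \mid \mathcal F_t] = -0.5900

For an AR(p) model X_t = c + sum_i phi_i X_{t-i} + eps_t, the
one-step-ahead conditional mean is
  E[X_{t+1} | X_t, ...] = c + sum_i phi_i X_{t+1-i}.
Substitute known values:
  E[X_{t+1} | ...] = (0.48) * (-2) + (0.37) * (1)
                   = -0.5900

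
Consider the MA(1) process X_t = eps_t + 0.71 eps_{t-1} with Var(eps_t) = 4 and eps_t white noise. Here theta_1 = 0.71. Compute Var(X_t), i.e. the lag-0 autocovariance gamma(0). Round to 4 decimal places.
\gamma(0) = 6.0164

For an MA(q) process X_t = eps_t + sum_i theta_i eps_{t-i} with
Var(eps_t) = sigma^2, the variance is
  gamma(0) = sigma^2 * (1 + sum_i theta_i^2).
  sum_i theta_i^2 = (0.71)^2 = 0.5041.
  gamma(0) = 4 * (1 + 0.5041) = 4 * 1.5041 = 6.0164.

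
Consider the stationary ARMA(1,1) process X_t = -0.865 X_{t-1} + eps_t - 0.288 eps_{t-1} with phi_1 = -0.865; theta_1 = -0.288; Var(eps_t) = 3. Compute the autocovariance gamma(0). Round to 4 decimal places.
\gamma(0) = 18.8404

Multiply the model equation by X_{t-k} and take expectations. With theta_0 = psi_0 = 1 and psi_j the MA(infinity) weights, this gives
  gamma(k) - sum_i phi_i gamma(k-i) = c_k,
  c_k = sigma^2 * sum_{j=k..q} theta_j psi_{j-k}   (c_k = 0 for k > q),
using gamma(-m) = gamma(m).
psi-weights needed (psi_j = theta_j + sum_i phi_i psi_{j-i}):
  psi_1 = theta_1 + phi_1 = -0.288 + (-0.865) = -1.153
Right-hand sides:
  c_0 = sigma^2 (1 + theta_1 psi_1) = 3 * (1 + (-0.288)(-1.153)) = 3 * 1.332064 = 3.996192
  c_1 = sigma^2 theta_1 = 3 * (-0.288) = -0.864
  c_2 = 0
Equations for k = 0 and k = 1 (AR order 1):
  gamma(0) = phi_1 gamma(1) + c_0
  gamma(1) = phi_1 gamma(0) + c_1
Substituting the second into the first: gamma(0) (1 - phi_1^2) = c_0 + phi_1 c_1, so
  gamma(0) = (c_0 + phi_1 c_1) / (1 - phi_1^2) = (3.996192 + (-0.865)(-0.864)) / (1 - (-0.865)^2) = 4.743552 / 0.251775 = 18.840441.
Therefore gamma(0) = 18.8404 (to 4 decimal places).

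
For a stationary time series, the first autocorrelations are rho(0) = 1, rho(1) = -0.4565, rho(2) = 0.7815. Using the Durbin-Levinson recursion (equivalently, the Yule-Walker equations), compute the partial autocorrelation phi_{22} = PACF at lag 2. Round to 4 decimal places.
\phi_{22} = 0.7240

The PACF at lag k is phi_{kk}, the last component of the solution
to the Yule-Walker system G_k phi = r_k where
  (G_k)_{ij} = rho(|i - j|), (r_k)_i = rho(i), i,j = 1..k.
Equivalently, Durbin-Levinson gives phi_{kk} iteratively:
  phi_{11} = rho(1)
  phi_{kk} = [rho(k) - sum_{j=1..k-1} phi_{k-1,j} rho(k-j)]
            / [1 - sum_{j=1..k-1} phi_{k-1,j} rho(j)],
  phi_{k,j} = phi_{k-1,j} - phi_{kk} phi_{k-1,k-j},  j = 1..k-1.
Step k = 1:
  phi_11 = rho(1) = -0.4565.
Step k = 2:
  phi_22 = [rho(2) - phi_11 rho(1)] / [1 - phi_11 rho(1)] = [0.7815 - (-0.4565)(-0.4565)] / [1 - (-0.4565)(-0.4565)]
         = 0.57310775 / 0.79160775 = 0.724.
Therefore phi_{22} = 0.7240.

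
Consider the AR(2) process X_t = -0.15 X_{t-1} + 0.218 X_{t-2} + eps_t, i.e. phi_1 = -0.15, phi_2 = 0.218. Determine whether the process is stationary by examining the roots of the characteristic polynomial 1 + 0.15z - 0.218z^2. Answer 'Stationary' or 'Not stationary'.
\text{Stationary}

The AR(p) characteristic polynomial is P(z) = 1 + 0.15z - 0.218z^2.
Stationarity requires all roots to lie outside the unit circle, i.e. |z| > 1 for every root.
Set 1 + (0.15) z + (-0.218) z^2 = 0, i.e. a z^2 + b z + c = 0 with a = -0.218, b = 0.15, c = 1.
Discriminant D = b^2 - 4ac = (0.15)^2 - 4*(-0.218)*1 = 0.0225 - (-0.872) = 0.8945.
D >= 0, so the roots are real: z = (-b +/- sqrt(D)) / (2a) = (-0.15 +/- 0.94578) / (-0.436).
  z_1 = (-0.15 + 0.94578) / (-0.436) = -1.8252,   |z_1| = 1.8252.
  z_2 = (-0.15 - 0.94578) / (-0.436) = 2.5133,   |z_2| = 2.5133.
Moduli of all roots: 1.8252, 2.5133.
All moduli strictly greater than 1? Yes.
Verdict: Stationary.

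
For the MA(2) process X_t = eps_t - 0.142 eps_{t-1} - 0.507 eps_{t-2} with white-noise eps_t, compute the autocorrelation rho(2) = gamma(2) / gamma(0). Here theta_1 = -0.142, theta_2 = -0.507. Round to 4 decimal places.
\rho(2) = -0.3970

For an MA(q) process with theta_0 = 1, the autocovariance is
  gamma(k) = sigma^2 * sum_{i=0..q-k} theta_i * theta_{i+k},
and rho(k) = gamma(k) / gamma(0). Sigma^2 cancels.
  numerator   = (1)*(-0.507) = -0.507.
  denominator = (1)^2 + (-0.142)^2 + (-0.507)^2 = 1.277213.
  rho(2) = -0.507 / 1.277213 = -0.3970.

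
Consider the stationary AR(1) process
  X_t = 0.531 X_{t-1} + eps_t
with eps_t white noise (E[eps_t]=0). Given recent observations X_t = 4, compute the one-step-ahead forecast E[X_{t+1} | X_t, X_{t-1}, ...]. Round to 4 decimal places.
E[X_{t+1} \mid \mathcal F_t] = 2.1240

For an AR(p) model X_t = c + sum_i phi_i X_{t-i} + eps_t, the
one-step-ahead conditional mean is
  E[X_{t+1} | X_t, ...] = c + sum_i phi_i X_{t+1-i}.
Substitute known values:
  E[X_{t+1} | ...] = (0.531) * (4)
                   = 2.1240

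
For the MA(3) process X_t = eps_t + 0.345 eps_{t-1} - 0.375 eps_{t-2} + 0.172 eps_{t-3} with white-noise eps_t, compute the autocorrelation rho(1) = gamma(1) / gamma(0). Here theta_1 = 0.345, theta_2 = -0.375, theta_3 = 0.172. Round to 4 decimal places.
\rho(1) = 0.1172

For an MA(q) process with theta_0 = 1, the autocovariance is
  gamma(k) = sigma^2 * sum_{i=0..q-k} theta_i * theta_{i+k},
and rho(k) = gamma(k) / gamma(0). Sigma^2 cancels.
  numerator   = (1)*(0.345) + (0.345)*(-0.375) + (-0.375)*(0.172) = 0.151125.
  denominator = (1)^2 + (0.345)^2 + (-0.375)^2 + (0.172)^2 = 1.289234.
  rho(1) = 0.151125 / 1.289234 = 0.1172.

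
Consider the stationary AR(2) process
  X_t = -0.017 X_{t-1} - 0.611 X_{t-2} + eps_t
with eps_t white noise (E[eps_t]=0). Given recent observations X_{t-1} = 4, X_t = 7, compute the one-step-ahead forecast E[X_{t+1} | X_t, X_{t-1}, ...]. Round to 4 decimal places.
E[X_{t+1} \mid \mathcal F_t] = -2.5630

For an AR(p) model X_t = c + sum_i phi_i X_{t-i} + eps_t, the
one-step-ahead conditional mean is
  E[X_{t+1} | X_t, ...] = c + sum_i phi_i X_{t+1-i}.
Substitute known values:
  E[X_{t+1} | ...] = (-0.017) * (7) + (-0.611) * (4)
                   = -2.5630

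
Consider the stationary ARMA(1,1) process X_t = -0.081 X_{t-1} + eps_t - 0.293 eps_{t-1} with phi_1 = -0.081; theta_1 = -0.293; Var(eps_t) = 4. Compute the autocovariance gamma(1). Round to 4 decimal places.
\gamma(1) = -1.5416

Multiply the model equation by X_{t-k} and take expectations. With theta_0 = psi_0 = 1 and psi_j the MA(infinity) weights, this gives
  gamma(k) - sum_i phi_i gamma(k-i) = c_k,
  c_k = sigma^2 * sum_{j=k..q} theta_j psi_{j-k}   (c_k = 0 for k > q),
using gamma(-m) = gamma(m).
psi-weights needed (psi_j = theta_j + sum_i phi_i psi_{j-i}):
  psi_1 = theta_1 + phi_1 = -0.293 + (-0.081) = -0.374
Right-hand sides:
  c_0 = sigma^2 (1 + theta_1 psi_1) = 4 * (1 + (-0.293)(-0.374)) = 4 * 1.109582 = 4.438328
  c_1 = sigma^2 theta_1 = 4 * (-0.293) = -1.172
  c_2 = 0
Equations for k = 0 and k = 1 (AR order 1):
  gamma(0) = phi_1 gamma(1) + c_0
  gamma(1) = phi_1 gamma(0) + c_1
Substituting the second into the first: gamma(0) (1 - phi_1^2) = c_0 + phi_1 c_1, so
  gamma(0) = (c_0 + phi_1 c_1) / (1 - phi_1^2) = (4.438328 + (-0.081)(-1.172)) / (1 - (-0.081)^2) = 4.53326 / 0.993439 = 4.563199.
  gamma(1) = phi_1 gamma(0) + c_1 = (-0.081)(4.563199) + (-1.172) = -1.541619.
Therefore gamma(1) = -1.5416 (to 4 decimal places).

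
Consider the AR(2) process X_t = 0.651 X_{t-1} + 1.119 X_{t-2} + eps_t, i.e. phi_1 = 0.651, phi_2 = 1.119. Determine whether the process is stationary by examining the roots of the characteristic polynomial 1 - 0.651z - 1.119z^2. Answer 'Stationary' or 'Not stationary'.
\text{Not stationary}

The AR(p) characteristic polynomial is P(z) = 1 - 0.651z - 1.119z^2.
Stationarity requires all roots to lie outside the unit circle, i.e. |z| > 1 for every root.
Set 1 + (-0.651) z + (-1.119) z^2 = 0, i.e. a z^2 + b z + c = 0 with a = -1.119, b = -0.651, c = 1.
Discriminant D = b^2 - 4ac = (-0.651)^2 - 4*(-1.119)*1 = 0.423801 - (-4.476) = 4.899801.
D >= 0, so the roots are real: z = (-b +/- sqrt(D)) / (2a) = (0.651 +/- 2.213549) / (-2.238).
  z_1 = (0.651 + 2.213549) / (-2.238) = -1.28,   |z_1| = 1.28.
  z_2 = (0.651 - 2.213549) / (-2.238) = 0.6982,   |z_2| = 0.6982.
Moduli of all roots: 1.2800, 0.6982.
All moduli strictly greater than 1? No.
Verdict: Not stationary.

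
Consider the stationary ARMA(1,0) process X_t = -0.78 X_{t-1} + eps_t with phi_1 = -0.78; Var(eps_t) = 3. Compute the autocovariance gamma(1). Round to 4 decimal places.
\gamma(1) = -5.9755

Multiply the model equation by X_{t-k} and take expectations. With theta_0 = psi_0 = 1 and psi_j the MA(infinity) weights, this gives
  gamma(k) - sum_i phi_i gamma(k-i) = c_k,
  c_k = sigma^2 * sum_{j=k..q} theta_j psi_{j-k}   (c_k = 0 for k > q),
using gamma(-m) = gamma(m).
Pure AR (q = 0): c_0 = sigma^2 = 3, c_k = 0 for k >= 1.
Equations for k = 0 and k = 1 (AR order 1):
  gamma(0) = phi_1 gamma(1) + c_0
  gamma(1) = phi_1 gamma(0) + c_1
Substituting the second into the first: gamma(0) (1 - phi_1^2) = c_0 + phi_1 c_1, so
  gamma(0) = c_0 / (1 - phi_1^2) = 3 / (1 - (-0.78)^2) = 3 / 0.3916 = 7.660878.
  gamma(1) = phi_1 gamma(0) = (-0.78)(7.660878) = -5.975485.
Therefore gamma(1) = -5.9755 (to 4 decimal places).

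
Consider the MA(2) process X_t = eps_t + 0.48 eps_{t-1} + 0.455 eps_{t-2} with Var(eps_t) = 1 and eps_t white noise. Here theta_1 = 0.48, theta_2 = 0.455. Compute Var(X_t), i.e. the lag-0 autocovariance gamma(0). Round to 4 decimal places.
\gamma(0) = 1.4374

For an MA(q) process X_t = eps_t + sum_i theta_i eps_{t-i} with
Var(eps_t) = sigma^2, the variance is
  gamma(0) = sigma^2 * (1 + sum_i theta_i^2).
  sum_i theta_i^2 = (0.48)^2 + (0.455)^2 = 0.2304 + 0.207025 = 0.437425.
  gamma(0) = 1 * (1 + 0.437425) = 1 * 1.437425 = 1.437425, which rounds to 1.4374.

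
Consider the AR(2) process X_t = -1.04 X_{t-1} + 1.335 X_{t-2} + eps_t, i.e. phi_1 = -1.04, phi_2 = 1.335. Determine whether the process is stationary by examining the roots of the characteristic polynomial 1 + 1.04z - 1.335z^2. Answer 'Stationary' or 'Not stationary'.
\text{Not stationary}

The AR(p) characteristic polynomial is P(z) = 1 + 1.04z - 1.335z^2.
Stationarity requires all roots to lie outside the unit circle, i.e. |z| > 1 for every root.
Set 1 + (1.04) z + (-1.335) z^2 = 0, i.e. a z^2 + b z + c = 0 with a = -1.335, b = 1.04, c = 1.
Discriminant D = b^2 - 4ac = (1.04)^2 - 4*(-1.335)*1 = 1.0816 - (-5.34) = 6.4216.
D >= 0, so the roots are real: z = (-b +/- sqrt(D)) / (2a) = (-1.04 +/- 2.534088) / (-2.67).
  z_1 = (-1.04 + 2.534088) / (-2.67) = -0.5596,   |z_1| = 0.5596.
  z_2 = (-1.04 - 2.534088) / (-2.67) = 1.3386,   |z_2| = 1.3386.
Moduli of all roots: 0.5596, 1.3386.
All moduli strictly greater than 1? No.
Verdict: Not stationary.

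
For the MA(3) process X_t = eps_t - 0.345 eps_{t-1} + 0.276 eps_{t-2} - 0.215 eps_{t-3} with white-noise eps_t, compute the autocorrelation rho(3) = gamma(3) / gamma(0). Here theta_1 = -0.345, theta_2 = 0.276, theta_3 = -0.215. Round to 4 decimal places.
\rho(3) = -0.1732

For an MA(q) process with theta_0 = 1, the autocovariance is
  gamma(k) = sigma^2 * sum_{i=0..q-k} theta_i * theta_{i+k},
and rho(k) = gamma(k) / gamma(0). Sigma^2 cancels.
  numerator   = (1)*(-0.215) = -0.215.
  denominator = (1)^2 + (-0.345)^2 + (0.276)^2 + (-0.215)^2 = 1.241426.
  rho(3) = -0.215 / 1.241426 = -0.1732.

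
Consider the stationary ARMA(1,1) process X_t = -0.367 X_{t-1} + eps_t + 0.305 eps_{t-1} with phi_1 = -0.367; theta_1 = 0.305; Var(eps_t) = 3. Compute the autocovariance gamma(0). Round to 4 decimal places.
\gamma(0) = 3.0133

Multiply the model equation by X_{t-k} and take expectations. With theta_0 = psi_0 = 1 and psi_j the MA(infinity) weights, this gives
  gamma(k) - sum_i phi_i gamma(k-i) = c_k,
  c_k = sigma^2 * sum_{j=k..q} theta_j psi_{j-k}   (c_k = 0 for k > q),
using gamma(-m) = gamma(m).
psi-weights needed (psi_j = theta_j + sum_i phi_i psi_{j-i}):
  psi_1 = theta_1 + phi_1 = 0.305 + (-0.367) = -0.062
Right-hand sides:
  c_0 = sigma^2 (1 + theta_1 psi_1) = 3 * (1 + (0.305)(-0.062)) = 3 * 0.98109 = 2.94327
  c_1 = sigma^2 theta_1 = 3 * (0.305) = 0.915
  c_2 = 0
Equations for k = 0 and k = 1 (AR order 1):
  gamma(0) = phi_1 gamma(1) + c_0
  gamma(1) = phi_1 gamma(0) + c_1
Substituting the second into the first: gamma(0) (1 - phi_1^2) = c_0 + phi_1 c_1, so
  gamma(0) = (c_0 + phi_1 c_1) / (1 - phi_1^2) = (2.94327 + (-0.367)(0.915)) / (1 - (-0.367)^2) = 2.607465 / 0.865311 = 3.013327.
Therefore gamma(0) = 3.0133 (to 4 decimal places).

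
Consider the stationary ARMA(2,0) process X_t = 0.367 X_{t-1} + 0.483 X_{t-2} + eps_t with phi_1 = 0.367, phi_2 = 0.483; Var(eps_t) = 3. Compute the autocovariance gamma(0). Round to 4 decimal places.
\gamma(0) = 7.8873

Multiply the model equation by X_{t-k} and take expectations. With theta_0 = psi_0 = 1 and psi_j the MA(infinity) weights, this gives
  gamma(k) - sum_i phi_i gamma(k-i) = c_k,
  c_k = sigma^2 * sum_{j=k..q} theta_j psi_{j-k}   (c_k = 0 for k > q),
using gamma(-m) = gamma(m).
Pure AR (q = 0): c_0 = sigma^2 = 3, c_k = 0 for k >= 1.
Equations for k = 0, 1, 2 (AR order 2, c_2 = 0):
  (E0) gamma(0) = phi_1 gamma(1) + phi_2 gamma(2) + c_0
  (E1) gamma(1) = phi_1 gamma(0) + phi_2 gamma(1) + c_1
  (E2) gamma(2) = phi_1 gamma(1) + phi_2 gamma(0)
From (E1): gamma(1) = A gamma(0) + B with
  A = phi_1 / (1 - phi_2) = 0.367 / 0.517 = 0.709865,   B = c_1 / (1 - phi_2) = 0 / 0.517 = 0.
Insert (E2) into (E0): gamma(0) (1 - phi_2^2) = phi_1 (1 + phi_2) gamma(1) + c_0.
  phi_1 (1 + phi_2) = (0.367)(1.483) = 0.544261,   1 - phi_2^2 = 0.766711.
Replace gamma(1) by A gamma(0) + B and collect gamma(0):
  gamma(0) [0.766711 - (0.544261)(0.709865)] = c_0 = 3
  gamma(0) * 0.380359 = 3
  gamma(0) = 3 / 0.380359 = 7.887278.
Therefore gamma(0) = 7.8873 (to 4 decimal places).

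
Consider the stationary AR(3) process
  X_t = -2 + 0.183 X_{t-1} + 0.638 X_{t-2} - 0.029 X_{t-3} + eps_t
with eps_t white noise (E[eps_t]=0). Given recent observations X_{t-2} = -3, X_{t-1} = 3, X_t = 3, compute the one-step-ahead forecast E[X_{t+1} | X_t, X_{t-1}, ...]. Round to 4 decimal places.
E[X_{t+1} \mid \mathcal F_t] = 0.5500

For an AR(p) model X_t = c + sum_i phi_i X_{t-i} + eps_t, the
one-step-ahead conditional mean is
  E[X_{t+1} | X_t, ...] = c + sum_i phi_i X_{t+1-i}.
Substitute known values:
  E[X_{t+1} | ...] = -2 + (0.183) * (3) + (0.638) * (3) + (-0.029) * (-3)
                   = 0.5500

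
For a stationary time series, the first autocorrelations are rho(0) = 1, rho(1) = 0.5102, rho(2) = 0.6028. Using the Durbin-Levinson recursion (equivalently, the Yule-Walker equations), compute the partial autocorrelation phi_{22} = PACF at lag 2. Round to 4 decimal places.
\phi_{22} = 0.4630

The PACF at lag k is phi_{kk}, the last component of the solution
to the Yule-Walker system G_k phi = r_k where
  (G_k)_{ij} = rho(|i - j|), (r_k)_i = rho(i), i,j = 1..k.
Equivalently, Durbin-Levinson gives phi_{kk} iteratively:
  phi_{11} = rho(1)
  phi_{kk} = [rho(k) - sum_{j=1..k-1} phi_{k-1,j} rho(k-j)]
            / [1 - sum_{j=1..k-1} phi_{k-1,j} rho(j)],
  phi_{k,j} = phi_{k-1,j} - phi_{kk} phi_{k-1,k-j},  j = 1..k-1.
Step k = 1:
  phi_11 = rho(1) = 0.5102.
Step k = 2:
  phi_22 = [rho(2) - phi_11 rho(1)] / [1 - phi_11 rho(1)] = [0.6028 - (0.5102)(0.5102)] / [1 - (0.5102)(0.5102)]
         = 0.34249596 / 0.73969596 = 0.463.
Therefore phi_{22} = 0.4630.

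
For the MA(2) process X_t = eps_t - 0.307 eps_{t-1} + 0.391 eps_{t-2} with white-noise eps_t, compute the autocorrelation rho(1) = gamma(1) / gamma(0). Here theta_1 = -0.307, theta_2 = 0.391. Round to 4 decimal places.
\rho(1) = -0.3424

For an MA(q) process with theta_0 = 1, the autocovariance is
  gamma(k) = sigma^2 * sum_{i=0..q-k} theta_i * theta_{i+k},
and rho(k) = gamma(k) / gamma(0). Sigma^2 cancels.
  numerator   = (1)*(-0.307) + (-0.307)*(0.391) = -0.427037.
  denominator = (1)^2 + (-0.307)^2 + (0.391)^2 = 1.24713.
  rho(1) = -0.427037 / 1.24713 = -0.3424.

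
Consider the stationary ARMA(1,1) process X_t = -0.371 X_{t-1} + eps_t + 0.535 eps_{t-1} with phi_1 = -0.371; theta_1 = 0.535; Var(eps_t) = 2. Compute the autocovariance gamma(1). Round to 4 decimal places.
\gamma(1) = 0.3049

Multiply the model equation by X_{t-k} and take expectations. With theta_0 = psi_0 = 1 and psi_j the MA(infinity) weights, this gives
  gamma(k) - sum_i phi_i gamma(k-i) = c_k,
  c_k = sigma^2 * sum_{j=k..q} theta_j psi_{j-k}   (c_k = 0 for k > q),
using gamma(-m) = gamma(m).
psi-weights needed (psi_j = theta_j + sum_i phi_i psi_{j-i}):
  psi_1 = theta_1 + phi_1 = 0.535 + (-0.371) = 0.164
Right-hand sides:
  c_0 = sigma^2 (1 + theta_1 psi_1) = 2 * (1 + (0.535)(0.164)) = 2 * 1.08774 = 2.17548
  c_1 = sigma^2 theta_1 = 2 * (0.535) = 1.07
  c_2 = 0
Equations for k = 0 and k = 1 (AR order 1):
  gamma(0) = phi_1 gamma(1) + c_0
  gamma(1) = phi_1 gamma(0) + c_1
Substituting the second into the first: gamma(0) (1 - phi_1^2) = c_0 + phi_1 c_1, so
  gamma(0) = (c_0 + phi_1 c_1) / (1 - phi_1^2) = (2.17548 + (-0.371)(1.07)) / (1 - (-0.371)^2) = 1.77851 / 0.862359 = 2.062378.
  gamma(1) = phi_1 gamma(0) + c_1 = (-0.371)(2.062378) + (1.07) = 0.304858.
Therefore gamma(1) = 0.3049 (to 4 decimal places).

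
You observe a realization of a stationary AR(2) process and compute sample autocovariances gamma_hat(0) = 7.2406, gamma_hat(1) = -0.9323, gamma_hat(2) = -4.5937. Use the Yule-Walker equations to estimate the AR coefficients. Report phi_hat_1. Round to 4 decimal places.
\hat\phi_{1} = -0.2140

The Yule-Walker equations for an AR(p) process read, in matrix form,
  Gamma_p phi = r_p,   with   (Gamma_p)_{ij} = gamma(|i - j|),
                       (r_p)_i = gamma(i),   i,j = 1..p.
Substitute the sample gammas (Toeplitz matrix and right-hand side of size 2):
  Gamma_p = [[7.2406, -0.9323], [-0.9323, 7.2406]]
  r_p     = [-0.9323, -4.5937]
Written out:
  7.2406 phi_1 - 0.9323 phi_2 = -0.9323
  -0.9323 phi_1 + 7.2406 phi_2 = -4.5937
Solve by Cramer's rule:
  det = gamma(0)^2 - gamma(1)^2 = (7.2406)^2 - (-0.9323)^2 = 52.42628836 - 0.86918329 = 51.55710507
  phi_hat_1 = [gamma(1) gamma(0) - gamma(1) gamma(2)] / det = [(-0.9323)(7.2406) - (-0.9323)(-4.5937)] / 51.55710507 = -11.03311789 / 51.55710507 = -0.214
  phi_hat_2 = [gamma(0) gamma(2) - gamma(1)^2] / det = [(7.2406)(-4.5937) - (-0.9323)^2] / 51.55710507 = -34.13032751 / 51.55710507 = -0.662
So phi_hat = [-0.2140, -0.6620].
Therefore phi_hat_1 = -0.2140.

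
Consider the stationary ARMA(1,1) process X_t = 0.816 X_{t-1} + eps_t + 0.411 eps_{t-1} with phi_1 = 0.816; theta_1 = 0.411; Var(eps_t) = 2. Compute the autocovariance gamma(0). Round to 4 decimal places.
\gamma(0) = 11.0113

Multiply the model equation by X_{t-k} and take expectations. With theta_0 = psi_0 = 1 and psi_j the MA(infinity) weights, this gives
  gamma(k) - sum_i phi_i gamma(k-i) = c_k,
  c_k = sigma^2 * sum_{j=k..q} theta_j psi_{j-k}   (c_k = 0 for k > q),
using gamma(-m) = gamma(m).
psi-weights needed (psi_j = theta_j + sum_i phi_i psi_{j-i}):
  psi_1 = theta_1 + phi_1 = 0.411 + (0.816) = 1.227
Right-hand sides:
  c_0 = sigma^2 (1 + theta_1 psi_1) = 2 * (1 + (0.411)(1.227)) = 2 * 1.504297 = 3.008594
  c_1 = sigma^2 theta_1 = 2 * (0.411) = 0.822
  c_2 = 0
Equations for k = 0 and k = 1 (AR order 1):
  gamma(0) = phi_1 gamma(1) + c_0
  gamma(1) = phi_1 gamma(0) + c_1
Substituting the second into the first: gamma(0) (1 - phi_1^2) = c_0 + phi_1 c_1, so
  gamma(0) = (c_0 + phi_1 c_1) / (1 - phi_1^2) = (3.008594 + (0.816)(0.822)) / (1 - (0.816)^2) = 3.679346 / 0.334144 = 11.011259.
Therefore gamma(0) = 11.0113 (to 4 decimal places).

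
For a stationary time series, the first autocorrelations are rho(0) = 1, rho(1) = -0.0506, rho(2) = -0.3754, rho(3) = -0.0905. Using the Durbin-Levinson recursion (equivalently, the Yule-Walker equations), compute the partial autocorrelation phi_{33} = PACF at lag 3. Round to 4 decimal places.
\phi_{33} = -0.1591

The PACF at lag k is phi_{kk}, the last component of the solution
to the Yule-Walker system G_k phi = r_k where
  (G_k)_{ij} = rho(|i - j|), (r_k)_i = rho(i), i,j = 1..k.
Equivalently, Durbin-Levinson gives phi_{kk} iteratively:
  phi_{11} = rho(1)
  phi_{kk} = [rho(k) - sum_{j=1..k-1} phi_{k-1,j} rho(k-j)]
            / [1 - sum_{j=1..k-1} phi_{k-1,j} rho(j)],
  phi_{k,j} = phi_{k-1,j} - phi_{kk} phi_{k-1,k-j},  j = 1..k-1.
Step k = 1:
  phi_11 = rho(1) = -0.0506.
Step k = 2:
  phi_22 = [rho(2) - phi_11 rho(1)] / [1 - phi_11 rho(1)] = [-0.3754 - (-0.0506)(-0.0506)] / [1 - (-0.0506)(-0.0506)]
         = -0.37796036 / 0.99743964 = -0.378931.
  Update: phi_21 = phi_11 - phi_22 phi_11 = -0.0506 - (-0.378931)(-0.0506) = -0.069774.
Step k = 3:
  phi_33 = [rho(3) - phi_21 rho(2) - phi_22 rho(1)] / [1 - phi_21 rho(1) - phi_22 rho(2)]
    numerator   = -0.0905 - (-0.069774)(-0.3754) - (-0.378931)(-0.0506) = -0.135867
    denominator = 1 - (-0.069774)(-0.0506) - (-0.378931)(-0.3754) = 0.85421891
  phi_33 = -0.135867 / 0.85421891 = -0.1591.
Therefore phi_{33} = -0.1591.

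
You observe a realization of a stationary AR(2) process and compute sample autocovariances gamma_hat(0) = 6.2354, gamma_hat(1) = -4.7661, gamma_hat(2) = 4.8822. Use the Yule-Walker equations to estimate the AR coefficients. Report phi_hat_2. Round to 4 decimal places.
\hat\phi_{2} = 0.4780

The Yule-Walker equations for an AR(p) process read, in matrix form,
  Gamma_p phi = r_p,   with   (Gamma_p)_{ij} = gamma(|i - j|),
                       (r_p)_i = gamma(i),   i,j = 1..p.
Substitute the sample gammas (Toeplitz matrix and right-hand side of size 2):
  Gamma_p = [[6.2354, -4.7661], [-4.7661, 6.2354]]
  r_p     = [-4.7661, 4.8822]
Written out:
  6.2354 phi_1 - 4.7661 phi_2 = -4.7661
  -4.7661 phi_1 + 6.2354 phi_2 = 4.8822
Solve by Cramer's rule:
  det = gamma(0)^2 - gamma(1)^2 = (6.2354)^2 - (-4.7661)^2 = 38.88021316 - 22.71570921 = 16.16450395
  phi_hat_1 = [gamma(1) gamma(0) - gamma(1) gamma(2)] / det = [(-4.7661)(6.2354) - (-4.7661)(4.8822)] / 16.16450395 = -6.44948652 / 16.16450395 = -0.399
  phi_hat_2 = [gamma(0) gamma(2) - gamma(1)^2] / det = [(6.2354)(4.8822) - (-4.7661)^2] / 16.16450395 = 7.72676067 / 16.16450395 = 0.478
So phi_hat = [-0.3990, 0.4780].
Therefore phi_hat_2 = 0.4780.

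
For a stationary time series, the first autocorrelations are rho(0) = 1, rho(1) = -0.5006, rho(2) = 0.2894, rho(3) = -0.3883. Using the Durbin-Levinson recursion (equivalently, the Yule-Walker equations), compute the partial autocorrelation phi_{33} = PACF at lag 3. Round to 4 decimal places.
\phi_{33} = -0.3011

The PACF at lag k is phi_{kk}, the last component of the solution
to the Yule-Walker system G_k phi = r_k where
  (G_k)_{ij} = rho(|i - j|), (r_k)_i = rho(i), i,j = 1..k.
Equivalently, Durbin-Levinson gives phi_{kk} iteratively:
  phi_{11} = rho(1)
  phi_{kk} = [rho(k) - sum_{j=1..k-1} phi_{k-1,j} rho(k-j)]
            / [1 - sum_{j=1..k-1} phi_{k-1,j} rho(j)],
  phi_{k,j} = phi_{k-1,j} - phi_{kk} phi_{k-1,k-j},  j = 1..k-1.
Step k = 1:
  phi_11 = rho(1) = -0.5006.
Step k = 2:
  phi_22 = [rho(2) - phi_11 rho(1)] / [1 - phi_11 rho(1)] = [0.2894 - (-0.5006)(-0.5006)] / [1 - (-0.5006)(-0.5006)]
         = 0.03879964 / 0.74939964 = 0.051774.
  Update: phi_21 = phi_11 - phi_22 phi_11 = -0.5006 - (0.051774)(-0.5006) = -0.474682.
Step k = 3:
  phi_33 = [rho(3) - phi_21 rho(2) - phi_22 rho(1)] / [1 - phi_21 rho(1) - phi_22 rho(2)]
    numerator   = -0.3883 - (-0.474682)(0.2894) - (0.051774)(-0.5006) = -0.22500888
    denominator = 1 - (-0.474682)(-0.5006) - (0.051774)(0.2894) = 0.74739082
  phi_33 = -0.22500888 / 0.74739082 = -0.3011.
Therefore phi_{33} = -0.3011.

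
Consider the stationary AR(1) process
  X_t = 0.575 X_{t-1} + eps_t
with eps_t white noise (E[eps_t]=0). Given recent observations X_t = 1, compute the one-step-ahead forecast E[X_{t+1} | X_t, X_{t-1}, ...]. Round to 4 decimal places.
E[X_{t+1} \mid \mathcal F_t] = 0.5750

For an AR(p) model X_t = c + sum_i phi_i X_{t-i} + eps_t, the
one-step-ahead conditional mean is
  E[X_{t+1} | X_t, ...] = c + sum_i phi_i X_{t+1-i}.
Substitute known values:
  E[X_{t+1} | ...] = (0.575) * (1)
                   = 0.5750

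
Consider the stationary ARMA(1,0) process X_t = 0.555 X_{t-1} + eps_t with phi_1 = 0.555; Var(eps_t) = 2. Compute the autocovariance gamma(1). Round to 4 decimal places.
\gamma(1) = 1.6041

Multiply the model equation by X_{t-k} and take expectations. With theta_0 = psi_0 = 1 and psi_j the MA(infinity) weights, this gives
  gamma(k) - sum_i phi_i gamma(k-i) = c_k,
  c_k = sigma^2 * sum_{j=k..q} theta_j psi_{j-k}   (c_k = 0 for k > q),
using gamma(-m) = gamma(m).
Pure AR (q = 0): c_0 = sigma^2 = 2, c_k = 0 for k >= 1.
Equations for k = 0 and k = 1 (AR order 1):
  gamma(0) = phi_1 gamma(1) + c_0
  gamma(1) = phi_1 gamma(0) + c_1
Substituting the second into the first: gamma(0) (1 - phi_1^2) = c_0 + phi_1 c_1, so
  gamma(0) = c_0 / (1 - phi_1^2) = 2 / (1 - (0.555)^2) = 2 / 0.691975 = 2.890278.
  gamma(1) = phi_1 gamma(0) = (0.555)(2.890278) = 1.604104.
Therefore gamma(1) = 1.6041 (to 4 decimal places).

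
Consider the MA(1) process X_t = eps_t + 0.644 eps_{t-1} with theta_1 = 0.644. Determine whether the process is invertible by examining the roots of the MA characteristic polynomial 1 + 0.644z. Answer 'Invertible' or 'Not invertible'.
\text{Invertible}

The MA(q) characteristic polynomial is P(z) = 1 + 0.644z.
Invertibility requires all roots to lie outside the unit circle, i.e. |z| > 1 for every root.
This is linear in z: 1 + (0.644) z = 0  =>  z = -1/(0.644) = -1.552795,  |z| = 1.552795.
Moduli of all roots: 1.5528.
All moduli strictly greater than 1? Yes.
Verdict: Invertible.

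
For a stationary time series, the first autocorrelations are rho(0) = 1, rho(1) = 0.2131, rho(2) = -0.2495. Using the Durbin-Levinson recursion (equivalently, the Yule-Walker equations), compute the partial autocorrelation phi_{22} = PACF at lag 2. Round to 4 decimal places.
\phi_{22} = -0.3089

The PACF at lag k is phi_{kk}, the last component of the solution
to the Yule-Walker system G_k phi = r_k where
  (G_k)_{ij} = rho(|i - j|), (r_k)_i = rho(i), i,j = 1..k.
Equivalently, Durbin-Levinson gives phi_{kk} iteratively:
  phi_{11} = rho(1)
  phi_{kk} = [rho(k) - sum_{j=1..k-1} phi_{k-1,j} rho(k-j)]
            / [1 - sum_{j=1..k-1} phi_{k-1,j} rho(j)],
  phi_{k,j} = phi_{k-1,j} - phi_{kk} phi_{k-1,k-j},  j = 1..k-1.
Step k = 1:
  phi_11 = rho(1) = 0.2131.
Step k = 2:
  phi_22 = [rho(2) - phi_11 rho(1)] / [1 - phi_11 rho(1)] = [-0.2495 - (0.2131)(0.2131)] / [1 - (0.2131)(0.2131)]
         = -0.29491161 / 0.95458839 = -0.3089.
Therefore phi_{22} = -0.3089.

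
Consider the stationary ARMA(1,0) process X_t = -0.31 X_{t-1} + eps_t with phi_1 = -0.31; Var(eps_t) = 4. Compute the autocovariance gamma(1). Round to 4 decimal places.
\gamma(1) = -1.3718

Multiply the model equation by X_{t-k} and take expectations. With theta_0 = psi_0 = 1 and psi_j the MA(infinity) weights, this gives
  gamma(k) - sum_i phi_i gamma(k-i) = c_k,
  c_k = sigma^2 * sum_{j=k..q} theta_j psi_{j-k}   (c_k = 0 for k > q),
using gamma(-m) = gamma(m).
Pure AR (q = 0): c_0 = sigma^2 = 4, c_k = 0 for k >= 1.
Equations for k = 0 and k = 1 (AR order 1):
  gamma(0) = phi_1 gamma(1) + c_0
  gamma(1) = phi_1 gamma(0) + c_1
Substituting the second into the first: gamma(0) (1 - phi_1^2) = c_0 + phi_1 c_1, so
  gamma(0) = c_0 / (1 - phi_1^2) = 4 / (1 - (-0.31)^2) = 4 / 0.9039 = 4.425268.
  gamma(1) = phi_1 gamma(0) = (-0.31)(4.425268) = -1.371833.
Therefore gamma(1) = -1.3718 (to 4 decimal places).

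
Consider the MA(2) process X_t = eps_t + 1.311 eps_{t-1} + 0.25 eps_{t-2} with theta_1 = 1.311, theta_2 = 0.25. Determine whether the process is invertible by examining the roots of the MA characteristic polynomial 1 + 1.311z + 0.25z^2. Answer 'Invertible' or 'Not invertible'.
\text{Not invertible}

The MA(q) characteristic polynomial is P(z) = 1 + 1.311z + 0.25z^2.
Invertibility requires all roots to lie outside the unit circle, i.e. |z| > 1 for every root.
Set 1 + (1.311) z + (0.25) z^2 = 0, i.e. a z^2 + b z + c = 0 with a = 0.25, b = 1.311, c = 1.
Discriminant D = b^2 - 4ac = (1.311)^2 - 4*(0.25)*1 = 1.718721 - (1) = 0.718721.
D >= 0, so the roots are real: z = (-b +/- sqrt(D)) / (2a) = (-1.311 +/- 0.847774) / (0.5).
  z_1 = (-1.311 + 0.847774) / (0.5) = -0.9265,   |z_1| = 0.9265.
  z_2 = (-1.311 - 0.847774) / (0.5) = -4.3175,   |z_2| = 4.3175.
Moduli of all roots: 0.9265, 4.3175.
All moduli strictly greater than 1? No.
Verdict: Not invertible.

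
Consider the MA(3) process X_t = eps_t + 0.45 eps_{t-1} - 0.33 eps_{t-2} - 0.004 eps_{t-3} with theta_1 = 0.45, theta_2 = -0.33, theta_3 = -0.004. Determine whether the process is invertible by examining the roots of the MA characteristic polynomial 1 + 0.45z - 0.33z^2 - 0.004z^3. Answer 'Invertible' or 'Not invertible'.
\text{Invertible}

The MA(q) characteristic polynomial is P(z) = 1 + 0.45z - 0.33z^2 - 0.004z^3.
Invertibility requires all roots to lie outside the unit circle, i.e. |z| > 1 for every root.
Degree 3: look for a simple real root z0 first, then factor out (1 - z/z0) and solve the remaining quadratic.
Testing z0 = 2.5: P(2.5) = 1 + (0.45)(2.5) + (-0.33)(2.5)^2 + (-0.004)(2.5)^3
  = 1 + (1.125) + (-2.0625) + (-0.0625) = 0.  So z_0 = 2.5 is a root, |z_0| = 2.5.
Divide out the factor (1 - 0.4 z) = (1 - z/z0) (since 1/z0 = 0.4):
  P(z) = (1 - 0.4 z)(1 + (0.85) z + (0.01) z^2)
  [check: z-coef 0.85 - (0.4) = 0.45; z^2-coef 0.01 - (0.4)(0.85) = -0.33; z^3-coef -(0.4)(0.01) = -0.004.]
Remaining roots from the quadratic factor 1 + (0.85) z + (0.01) z^2:
  Set 1 + (0.85) z + (0.01) z^2 = 0, i.e. a z^2 + b z + c = 0 with a = 0.01, b = 0.85, c = 1.
  Discriminant D = b^2 - 4ac = (0.85)^2 - 4*(0.01)*1 = 0.7225 - (0.04) = 0.6825.
  D >= 0, so the roots are real: z = (-b +/- sqrt(D)) / (2a) = (-0.85 +/- 0.826136) / (0.02).
    z_1 = (-0.85 + 0.826136) / (0.02) = -1.1932,   |z_1| = 1.1932.
    z_2 = (-0.85 - 0.826136) / (0.02) = -83.8068,   |z_2| = 83.8068.
Moduli of all roots: 2.5000, 1.1932, 83.8068.
All moduli strictly greater than 1? Yes.
Verdict: Invertible.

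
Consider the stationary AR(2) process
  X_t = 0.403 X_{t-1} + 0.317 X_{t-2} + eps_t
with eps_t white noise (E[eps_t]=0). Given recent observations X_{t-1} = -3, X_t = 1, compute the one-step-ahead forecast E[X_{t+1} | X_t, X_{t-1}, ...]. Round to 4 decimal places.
E[X_{t+1} \mid \mathcal F_t] = -0.5480

For an AR(p) model X_t = c + sum_i phi_i X_{t-i} + eps_t, the
one-step-ahead conditional mean is
  E[X_{t+1} | X_t, ...] = c + sum_i phi_i X_{t+1-i}.
Substitute known values:
  E[X_{t+1} | ...] = (0.403) * (1) + (0.317) * (-3)
                   = -0.5480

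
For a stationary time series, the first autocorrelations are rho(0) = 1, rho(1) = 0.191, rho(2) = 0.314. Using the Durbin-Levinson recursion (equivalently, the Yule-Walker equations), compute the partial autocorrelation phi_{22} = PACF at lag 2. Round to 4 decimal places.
\phi_{22} = 0.2880

The PACF at lag k is phi_{kk}, the last component of the solution
to the Yule-Walker system G_k phi = r_k where
  (G_k)_{ij} = rho(|i - j|), (r_k)_i = rho(i), i,j = 1..k.
Equivalently, Durbin-Levinson gives phi_{kk} iteratively:
  phi_{11} = rho(1)
  phi_{kk} = [rho(k) - sum_{j=1..k-1} phi_{k-1,j} rho(k-j)]
            / [1 - sum_{j=1..k-1} phi_{k-1,j} rho(j)],
  phi_{k,j} = phi_{k-1,j} - phi_{kk} phi_{k-1,k-j},  j = 1..k-1.
Step k = 1:
  phi_11 = rho(1) = 0.191.
Step k = 2:
  phi_22 = [rho(2) - phi_11 rho(1)] / [1 - phi_11 rho(1)] = [0.314 - (0.191)(0.191)] / [1 - (0.191)(0.191)]
         = 0.277519 / 0.963519 = 0.288.
Therefore phi_{22} = 0.2880.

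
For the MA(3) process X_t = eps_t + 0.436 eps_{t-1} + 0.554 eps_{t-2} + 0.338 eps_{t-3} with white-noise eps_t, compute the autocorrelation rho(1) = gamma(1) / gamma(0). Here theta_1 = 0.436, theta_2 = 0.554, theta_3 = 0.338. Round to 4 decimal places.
\rho(1) = 0.5367

For an MA(q) process with theta_0 = 1, the autocovariance is
  gamma(k) = sigma^2 * sum_{i=0..q-k} theta_i * theta_{i+k},
and rho(k) = gamma(k) / gamma(0). Sigma^2 cancels.
  numerator   = (1)*(0.436) + (0.436)*(0.554) + (0.554)*(0.338) = 0.864796.
  denominator = (1)^2 + (0.436)^2 + (0.554)^2 + (0.338)^2 = 1.611256.
  rho(1) = 0.864796 / 1.611256 = 0.5367.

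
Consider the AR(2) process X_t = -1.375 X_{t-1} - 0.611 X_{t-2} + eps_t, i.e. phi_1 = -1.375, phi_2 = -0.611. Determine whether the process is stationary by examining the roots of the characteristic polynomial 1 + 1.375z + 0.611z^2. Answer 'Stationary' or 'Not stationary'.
\text{Stationary}

The AR(p) characteristic polynomial is P(z) = 1 + 1.375z + 0.611z^2.
Stationarity requires all roots to lie outside the unit circle, i.e. |z| > 1 for every root.
Set 1 + (1.375) z + (0.611) z^2 = 0, i.e. a z^2 + b z + c = 0 with a = 0.611, b = 1.375, c = 1.
Discriminant D = b^2 - 4ac = (1.375)^2 - 4*(0.611)*1 = 1.890625 - (2.444) = -0.553375.
D < 0, so the roots are the complex-conjugate pair z = (-b +/- i sqrt(-D)) / (2a) = -1.1252 +/- 0.6087i.
For a conjugate pair |z|^2 = z * conj(z) = (product of roots) = c/a = 1/(0.611) = 1.636661, so |z| = sqrt(1.636661) = 1.2793 for both roots.
Moduli of all roots: 1.2793, 1.2793.
All moduli strictly greater than 1? Yes.
Verdict: Stationary.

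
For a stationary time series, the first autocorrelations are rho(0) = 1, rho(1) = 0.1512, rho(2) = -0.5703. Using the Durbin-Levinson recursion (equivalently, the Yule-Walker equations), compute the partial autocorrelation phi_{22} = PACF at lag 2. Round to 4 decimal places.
\phi_{22} = -0.6070

The PACF at lag k is phi_{kk}, the last component of the solution
to the Yule-Walker system G_k phi = r_k where
  (G_k)_{ij} = rho(|i - j|), (r_k)_i = rho(i), i,j = 1..k.
Equivalently, Durbin-Levinson gives phi_{kk} iteratively:
  phi_{11} = rho(1)
  phi_{kk} = [rho(k) - sum_{j=1..k-1} phi_{k-1,j} rho(k-j)]
            / [1 - sum_{j=1..k-1} phi_{k-1,j} rho(j)],
  phi_{k,j} = phi_{k-1,j} - phi_{kk} phi_{k-1,k-j},  j = 1..k-1.
Step k = 1:
  phi_11 = rho(1) = 0.1512.
Step k = 2:
  phi_22 = [rho(2) - phi_11 rho(1)] / [1 - phi_11 rho(1)] = [-0.5703 - (0.1512)(0.1512)] / [1 - (0.1512)(0.1512)]
         = -0.59316144 / 0.97713856 = -0.607.
Therefore phi_{22} = -0.6070.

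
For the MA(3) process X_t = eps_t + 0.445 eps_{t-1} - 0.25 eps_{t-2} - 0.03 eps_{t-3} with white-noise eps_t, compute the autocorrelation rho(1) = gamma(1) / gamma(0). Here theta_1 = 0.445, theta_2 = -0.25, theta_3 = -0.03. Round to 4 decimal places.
\rho(1) = 0.2705

For an MA(q) process with theta_0 = 1, the autocovariance is
  gamma(k) = sigma^2 * sum_{i=0..q-k} theta_i * theta_{i+k},
and rho(k) = gamma(k) / gamma(0). Sigma^2 cancels.
  numerator   = (1)*(0.445) + (0.445)*(-0.25) + (-0.25)*(-0.03) = 0.34125.
  denominator = (1)^2 + (0.445)^2 + (-0.25)^2 + (-0.03)^2 = 1.261425.
  rho(1) = 0.34125 / 1.261425 = 0.2705.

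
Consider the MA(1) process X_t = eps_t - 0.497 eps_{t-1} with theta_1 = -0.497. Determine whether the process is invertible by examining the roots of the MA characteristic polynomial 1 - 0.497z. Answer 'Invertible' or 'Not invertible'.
\text{Invertible}

The MA(q) characteristic polynomial is P(z) = 1 - 0.497z.
Invertibility requires all roots to lie outside the unit circle, i.e. |z| > 1 for every root.
This is linear in z: 1 + (-0.497) z = 0  =>  z = -1/(-0.497) = 2.012072,  |z| = 2.012072.
Moduli of all roots: 2.0121.
All moduli strictly greater than 1? Yes.
Verdict: Invertible.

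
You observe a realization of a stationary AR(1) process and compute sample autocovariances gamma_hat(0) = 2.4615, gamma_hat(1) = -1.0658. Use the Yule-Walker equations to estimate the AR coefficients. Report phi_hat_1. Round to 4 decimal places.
\hat\phi_{1} = -0.4330

The Yule-Walker equations for an AR(p) process read, in matrix form,
  Gamma_p phi = r_p,   with   (Gamma_p)_{ij} = gamma(|i - j|),
                       (r_p)_i = gamma(i),   i,j = 1..p.
Substitute the sample gammas (Toeplitz matrix and right-hand side of size 1):
  Gamma_p = [[2.4615]]
  r_p     = [-1.0658]
With p = 1 this is the single equation gamma(0) phi_1 = gamma(1):
  phi_hat_1 = gamma(1) / gamma(0) = -1.0658 / 2.4615 = -0.4330.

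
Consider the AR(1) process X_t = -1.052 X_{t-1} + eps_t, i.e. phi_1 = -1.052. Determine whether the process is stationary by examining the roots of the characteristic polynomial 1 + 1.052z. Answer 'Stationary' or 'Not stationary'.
\text{Not stationary}

The AR(p) characteristic polynomial is P(z) = 1 + 1.052z.
Stationarity requires all roots to lie outside the unit circle, i.e. |z| > 1 for every root.
This is linear in z: 1 + (1.052) z = 0  =>  z = -1/(1.052) = -0.95057,  |z| = 0.95057.
Moduli of all roots: 0.9506.
All moduli strictly greater than 1? No.
Verdict: Not stationary.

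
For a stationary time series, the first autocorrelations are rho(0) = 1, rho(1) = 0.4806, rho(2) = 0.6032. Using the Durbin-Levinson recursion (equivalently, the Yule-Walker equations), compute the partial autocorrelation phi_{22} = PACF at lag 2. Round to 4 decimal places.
\phi_{22} = 0.4840

The PACF at lag k is phi_{kk}, the last component of the solution
to the Yule-Walker system G_k phi = r_k where
  (G_k)_{ij} = rho(|i - j|), (r_k)_i = rho(i), i,j = 1..k.
Equivalently, Durbin-Levinson gives phi_{kk} iteratively:
  phi_{11} = rho(1)
  phi_{kk} = [rho(k) - sum_{j=1..k-1} phi_{k-1,j} rho(k-j)]
            / [1 - sum_{j=1..k-1} phi_{k-1,j} rho(j)],
  phi_{k,j} = phi_{k-1,j} - phi_{kk} phi_{k-1,k-j},  j = 1..k-1.
Step k = 1:
  phi_11 = rho(1) = 0.4806.
Step k = 2:
  phi_22 = [rho(2) - phi_11 rho(1)] / [1 - phi_11 rho(1)] = [0.6032 - (0.4806)(0.4806)] / [1 - (0.4806)(0.4806)]
         = 0.37222364 / 0.76902364 = 0.484.
Therefore phi_{22} = 0.4840.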